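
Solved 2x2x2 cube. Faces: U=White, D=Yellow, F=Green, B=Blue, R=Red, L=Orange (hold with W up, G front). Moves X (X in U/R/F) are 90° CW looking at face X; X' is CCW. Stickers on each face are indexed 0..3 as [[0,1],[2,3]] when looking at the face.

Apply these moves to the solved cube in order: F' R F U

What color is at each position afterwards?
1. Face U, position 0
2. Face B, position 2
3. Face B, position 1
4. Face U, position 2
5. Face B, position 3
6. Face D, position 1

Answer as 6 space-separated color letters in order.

After move 1 (F'): F=GGGG U=WWRR R=YRYR D=OOYY L=OWOW
After move 2 (R): R=YYRR U=WGRG F=GOGY D=OBYB B=RBWB
After move 3 (F): F=GGYO U=WGWW R=RYGR D=RYYB L=OOOB
After move 4 (U): U=WWWG F=RYYO R=RBGR B=OOWB L=GGOB
Query 1: U[0] = W
Query 2: B[2] = W
Query 3: B[1] = O
Query 4: U[2] = W
Query 5: B[3] = B
Query 6: D[1] = Y

Answer: W W O W B Y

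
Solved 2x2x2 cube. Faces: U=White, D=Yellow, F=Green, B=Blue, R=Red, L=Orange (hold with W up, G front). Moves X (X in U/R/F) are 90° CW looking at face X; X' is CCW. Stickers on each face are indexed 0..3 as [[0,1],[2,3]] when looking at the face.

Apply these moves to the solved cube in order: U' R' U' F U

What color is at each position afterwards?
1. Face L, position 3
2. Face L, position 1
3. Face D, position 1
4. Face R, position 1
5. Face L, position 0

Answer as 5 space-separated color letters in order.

After move 1 (U'): U=WWWW F=OOGG R=GGRR B=RRBB L=BBOO
After move 2 (R'): R=GRGR U=WBWR F=OWGW D=YOYG B=YRYB
After move 3 (U'): U=BRWW F=BBGW R=OWGR B=GRYB L=YROO
After move 4 (F): F=GBWB U=BROR R=WWWR D=GOYG L=YYOO
After move 5 (U): U=OBRR F=WWWB R=GRWR B=YYYB L=GBOO
Query 1: L[3] = O
Query 2: L[1] = B
Query 3: D[1] = O
Query 4: R[1] = R
Query 5: L[0] = G

Answer: O B O R G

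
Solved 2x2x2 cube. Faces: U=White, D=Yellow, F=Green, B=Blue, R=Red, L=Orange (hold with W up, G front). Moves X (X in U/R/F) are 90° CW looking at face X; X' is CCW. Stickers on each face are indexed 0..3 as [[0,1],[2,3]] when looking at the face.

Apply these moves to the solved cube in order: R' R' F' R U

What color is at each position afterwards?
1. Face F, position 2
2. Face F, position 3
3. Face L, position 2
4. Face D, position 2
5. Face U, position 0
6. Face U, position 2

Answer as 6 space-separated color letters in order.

After move 1 (R'): R=RRRR U=WBWB F=GWGW D=YGYG B=YBYB
After move 2 (R'): R=RRRR U=WYWY F=GBGB D=YWYW B=GBGB
After move 3 (F'): F=BBGG U=WYRR R=WRYR D=OOYW L=OYOW
After move 4 (R): R=YWRR U=WBRG F=BOGW D=OGYG B=RBYB
After move 5 (U): U=RWGB F=YWGW R=RBRR B=OYYB L=BOOW
Query 1: F[2] = G
Query 2: F[3] = W
Query 3: L[2] = O
Query 4: D[2] = Y
Query 5: U[0] = R
Query 6: U[2] = G

Answer: G W O Y R G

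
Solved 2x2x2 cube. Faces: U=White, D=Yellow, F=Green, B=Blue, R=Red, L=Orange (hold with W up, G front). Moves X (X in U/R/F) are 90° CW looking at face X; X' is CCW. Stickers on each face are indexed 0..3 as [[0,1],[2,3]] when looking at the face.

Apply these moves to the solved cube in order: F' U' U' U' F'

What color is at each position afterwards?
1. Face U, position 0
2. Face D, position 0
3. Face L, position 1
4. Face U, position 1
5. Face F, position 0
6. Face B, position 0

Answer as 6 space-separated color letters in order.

Answer: R G W W R O

Derivation:
After move 1 (F'): F=GGGG U=WWRR R=YRYR D=OOYY L=OWOW
After move 2 (U'): U=WRWR F=OWGG R=GGYR B=YRBB L=BBOW
After move 3 (U'): U=RRWW F=BBGG R=OWYR B=GGBB L=YROW
After move 4 (U'): U=RWRW F=YRGG R=BBYR B=OWBB L=GGOW
After move 5 (F'): F=RGYG U=RWBY R=OBOR D=GWYY L=GWOR
Query 1: U[0] = R
Query 2: D[0] = G
Query 3: L[1] = W
Query 4: U[1] = W
Query 5: F[0] = R
Query 6: B[0] = O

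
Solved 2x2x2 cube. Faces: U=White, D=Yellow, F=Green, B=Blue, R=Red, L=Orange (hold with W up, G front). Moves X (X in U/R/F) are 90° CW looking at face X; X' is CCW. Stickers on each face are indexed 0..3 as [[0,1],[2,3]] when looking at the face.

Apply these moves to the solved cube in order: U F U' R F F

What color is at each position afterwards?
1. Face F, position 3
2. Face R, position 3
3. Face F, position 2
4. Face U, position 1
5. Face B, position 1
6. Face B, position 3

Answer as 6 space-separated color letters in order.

After move 1 (U): U=WWWW F=RRGG R=BBRR B=OOBB L=GGOO
After move 2 (F): F=GRGR U=WWOG R=WBWR D=RBYY L=GYOY
After move 3 (U'): U=WGWO F=GYGR R=GRWR B=WBBB L=OOOY
After move 4 (R): R=WGRR U=WYWR F=GBGY D=RBYW B=OBGB
After move 5 (F): F=GGYB U=WYYO R=WGRR D=RWYW L=OROB
After move 6 (F): F=YGBG U=WYBR R=YGOR D=RWYW L=OROW
Query 1: F[3] = G
Query 2: R[3] = R
Query 3: F[2] = B
Query 4: U[1] = Y
Query 5: B[1] = B
Query 6: B[3] = B

Answer: G R B Y B B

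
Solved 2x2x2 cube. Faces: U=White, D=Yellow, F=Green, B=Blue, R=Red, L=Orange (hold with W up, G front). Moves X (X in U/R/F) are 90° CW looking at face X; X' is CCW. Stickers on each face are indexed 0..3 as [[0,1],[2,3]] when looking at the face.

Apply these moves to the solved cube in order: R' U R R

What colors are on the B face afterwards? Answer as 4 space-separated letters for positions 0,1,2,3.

Answer: W O R B

Derivation:
After move 1 (R'): R=RRRR U=WBWB F=GWGW D=YGYG B=YBYB
After move 2 (U): U=WWBB F=RRGW R=YBRR B=OOYB L=GWOO
After move 3 (R): R=RYRB U=WRBW F=RGGG D=YYYO B=BOWB
After move 4 (R): R=RRBY U=WGBG F=RYGO D=YWYB B=WORB
Query: B face = WORB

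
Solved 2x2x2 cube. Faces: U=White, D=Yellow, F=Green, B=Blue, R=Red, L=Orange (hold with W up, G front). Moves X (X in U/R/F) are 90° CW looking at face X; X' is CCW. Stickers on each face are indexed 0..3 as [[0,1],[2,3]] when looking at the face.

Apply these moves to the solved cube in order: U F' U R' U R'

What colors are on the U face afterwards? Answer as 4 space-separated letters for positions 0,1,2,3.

Answer: R O G R

Derivation:
After move 1 (U): U=WWWW F=RRGG R=BBRR B=OOBB L=GGOO
After move 2 (F'): F=RGRG U=WWBR R=YBYR D=GOYY L=GWOW
After move 3 (U): U=BWRW F=YBRG R=OOYR B=GWBB L=RGOW
After move 4 (R'): R=OROY U=BBRG F=YWRW D=GBYG B=YWOB
After move 5 (U): U=RBGB F=ORRW R=YWOY B=RGOB L=YWOW
After move 6 (R'): R=WYYO U=ROGR F=OBRB D=GRYW B=GGBB
Query: U face = ROGR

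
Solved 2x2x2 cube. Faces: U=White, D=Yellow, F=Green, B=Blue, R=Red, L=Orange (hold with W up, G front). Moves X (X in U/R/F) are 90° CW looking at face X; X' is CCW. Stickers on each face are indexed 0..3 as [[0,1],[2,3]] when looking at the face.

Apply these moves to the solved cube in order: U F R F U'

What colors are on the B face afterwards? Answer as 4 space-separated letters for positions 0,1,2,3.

After move 1 (U): U=WWWW F=RRGG R=BBRR B=OOBB L=GGOO
After move 2 (F): F=GRGR U=WWOG R=WBWR D=RBYY L=GYOY
After move 3 (R): R=WWRB U=WROR F=GBGY D=RBYO B=GOWB
After move 4 (F): F=GGYB U=WRYY R=OWRB D=RWYO L=GROB
After move 5 (U'): U=RYWY F=GRYB R=GGRB B=OWWB L=GOOB
Query: B face = OWWB

Answer: O W W B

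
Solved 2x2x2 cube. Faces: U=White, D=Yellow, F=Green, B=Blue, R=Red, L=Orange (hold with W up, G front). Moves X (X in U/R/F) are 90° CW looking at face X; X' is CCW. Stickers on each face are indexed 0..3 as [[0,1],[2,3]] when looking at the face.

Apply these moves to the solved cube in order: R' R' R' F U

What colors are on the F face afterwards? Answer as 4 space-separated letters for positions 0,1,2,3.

Answer: W R Y Y

Derivation:
After move 1 (R'): R=RRRR U=WBWB F=GWGW D=YGYG B=YBYB
After move 2 (R'): R=RRRR U=WYWY F=GBGB D=YWYW B=GBGB
After move 3 (R'): R=RRRR U=WGWG F=GYGY D=YBYB B=WBWB
After move 4 (F): F=GGYY U=WGOO R=WRGR D=RRYB L=OYOB
After move 5 (U): U=OWOG F=WRYY R=WBGR B=OYWB L=GGOB
Query: F face = WRYY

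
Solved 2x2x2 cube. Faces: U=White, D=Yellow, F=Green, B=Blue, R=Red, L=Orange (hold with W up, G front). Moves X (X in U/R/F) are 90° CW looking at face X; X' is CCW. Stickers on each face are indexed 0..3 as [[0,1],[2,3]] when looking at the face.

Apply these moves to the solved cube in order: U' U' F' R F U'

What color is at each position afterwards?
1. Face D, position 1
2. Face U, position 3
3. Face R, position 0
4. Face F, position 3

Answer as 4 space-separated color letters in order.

After move 1 (U'): U=WWWW F=OOGG R=GGRR B=RRBB L=BBOO
After move 2 (U'): U=WWWW F=BBGG R=OORR B=GGBB L=RROO
After move 3 (F'): F=BGBG U=WWOR R=YOYR D=ROYY L=RWOW
After move 4 (R): R=YYRO U=WGOG F=BOBY D=RBYG B=RGWB
After move 5 (F): F=BBYO U=WGWW R=OYGO D=RYYG L=RROB
After move 6 (U'): U=GWWW F=RRYO R=BBGO B=OYWB L=RGOB
Query 1: D[1] = Y
Query 2: U[3] = W
Query 3: R[0] = B
Query 4: F[3] = O

Answer: Y W B O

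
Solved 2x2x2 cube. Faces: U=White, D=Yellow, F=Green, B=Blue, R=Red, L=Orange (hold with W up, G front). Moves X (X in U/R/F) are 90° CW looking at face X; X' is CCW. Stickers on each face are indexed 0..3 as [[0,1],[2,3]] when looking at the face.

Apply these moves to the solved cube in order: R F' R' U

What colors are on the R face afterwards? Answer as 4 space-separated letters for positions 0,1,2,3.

After move 1 (R): R=RRRR U=WGWG F=GYGY D=YBYB B=WBWB
After move 2 (F'): F=YYGG U=WGRR R=BRYR D=OOYB L=OGOW
After move 3 (R'): R=RRBY U=WWRW F=YGGR D=OYYG B=BBOB
After move 4 (U): U=RWWW F=RRGR R=BBBY B=OGOB L=YGOW
Query: R face = BBBY

Answer: B B B Y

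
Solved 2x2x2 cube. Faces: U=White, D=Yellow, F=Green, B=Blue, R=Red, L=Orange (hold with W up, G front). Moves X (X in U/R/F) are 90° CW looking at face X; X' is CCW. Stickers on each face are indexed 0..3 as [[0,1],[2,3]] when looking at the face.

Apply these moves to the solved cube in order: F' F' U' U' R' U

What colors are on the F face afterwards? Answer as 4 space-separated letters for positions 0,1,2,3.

Answer: R R G W

Derivation:
After move 1 (F'): F=GGGG U=WWRR R=YRYR D=OOYY L=OWOW
After move 2 (F'): F=GGGG U=WWYY R=OROR D=WWYY L=OROR
After move 3 (U'): U=WYWY F=ORGG R=GGOR B=ORBB L=BBOR
After move 4 (U'): U=YYWW F=BBGG R=OROR B=GGBB L=OROR
After move 5 (R'): R=RROO U=YBWG F=BYGW D=WBYG B=YGWB
After move 6 (U): U=WYGB F=RRGW R=YGOO B=ORWB L=BYOR
Query: F face = RRGW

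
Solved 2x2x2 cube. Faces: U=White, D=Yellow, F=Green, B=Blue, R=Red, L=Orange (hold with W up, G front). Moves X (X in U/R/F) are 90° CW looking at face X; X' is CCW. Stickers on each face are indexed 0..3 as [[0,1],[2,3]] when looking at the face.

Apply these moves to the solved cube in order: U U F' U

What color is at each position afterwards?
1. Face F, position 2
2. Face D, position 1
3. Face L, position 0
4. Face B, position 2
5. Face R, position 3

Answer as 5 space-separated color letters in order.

Answer: B O B B R

Derivation:
After move 1 (U): U=WWWW F=RRGG R=BBRR B=OOBB L=GGOO
After move 2 (U): U=WWWW F=BBGG R=OORR B=GGBB L=RROO
After move 3 (F'): F=BGBG U=WWOR R=YOYR D=ROYY L=RWOW
After move 4 (U): U=OWRW F=YOBG R=GGYR B=RWBB L=BGOW
Query 1: F[2] = B
Query 2: D[1] = O
Query 3: L[0] = B
Query 4: B[2] = B
Query 5: R[3] = R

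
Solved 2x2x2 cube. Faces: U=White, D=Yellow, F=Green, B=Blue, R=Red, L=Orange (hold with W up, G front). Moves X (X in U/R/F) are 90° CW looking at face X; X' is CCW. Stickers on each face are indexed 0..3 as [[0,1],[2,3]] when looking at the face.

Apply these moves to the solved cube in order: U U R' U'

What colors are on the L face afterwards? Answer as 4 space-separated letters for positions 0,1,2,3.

Answer: Y G O O

Derivation:
After move 1 (U): U=WWWW F=RRGG R=BBRR B=OOBB L=GGOO
After move 2 (U): U=WWWW F=BBGG R=OORR B=GGBB L=RROO
After move 3 (R'): R=OROR U=WBWG F=BWGW D=YBYG B=YGYB
After move 4 (U'): U=BGWW F=RRGW R=BWOR B=ORYB L=YGOO
Query: L face = YGOO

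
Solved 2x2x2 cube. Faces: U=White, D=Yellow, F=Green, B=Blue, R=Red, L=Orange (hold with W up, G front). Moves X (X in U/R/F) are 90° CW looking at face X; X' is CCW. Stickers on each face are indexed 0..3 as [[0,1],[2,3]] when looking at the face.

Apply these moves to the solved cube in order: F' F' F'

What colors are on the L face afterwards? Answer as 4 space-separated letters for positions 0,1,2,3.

Answer: O Y O Y

Derivation:
After move 1 (F'): F=GGGG U=WWRR R=YRYR D=OOYY L=OWOW
After move 2 (F'): F=GGGG U=WWYY R=OROR D=WWYY L=OROR
After move 3 (F'): F=GGGG U=WWOO R=WRWR D=RRYY L=OYOY
Query: L face = OYOY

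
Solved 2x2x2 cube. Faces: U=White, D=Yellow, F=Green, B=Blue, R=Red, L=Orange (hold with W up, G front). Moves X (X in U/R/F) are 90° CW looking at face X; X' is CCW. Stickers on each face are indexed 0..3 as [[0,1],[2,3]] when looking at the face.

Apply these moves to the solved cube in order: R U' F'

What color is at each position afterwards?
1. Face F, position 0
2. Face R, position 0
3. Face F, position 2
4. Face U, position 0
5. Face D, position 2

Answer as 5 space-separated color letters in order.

After move 1 (R): R=RRRR U=WGWG F=GYGY D=YBYB B=WBWB
After move 2 (U'): U=GGWW F=OOGY R=GYRR B=RRWB L=WBOO
After move 3 (F'): F=OYOG U=GGGR R=BYYR D=BOYB L=WWOW
Query 1: F[0] = O
Query 2: R[0] = B
Query 3: F[2] = O
Query 4: U[0] = G
Query 5: D[2] = Y

Answer: O B O G Y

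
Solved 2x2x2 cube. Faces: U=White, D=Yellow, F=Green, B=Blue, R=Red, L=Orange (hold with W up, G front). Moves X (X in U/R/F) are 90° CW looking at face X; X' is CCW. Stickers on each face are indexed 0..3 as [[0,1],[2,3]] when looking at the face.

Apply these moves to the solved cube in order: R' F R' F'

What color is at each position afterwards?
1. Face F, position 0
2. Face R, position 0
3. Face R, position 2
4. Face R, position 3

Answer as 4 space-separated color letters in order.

After move 1 (R'): R=RRRR U=WBWB F=GWGW D=YGYG B=YBYB
After move 2 (F): F=GGWW U=WBOO R=WRBR D=RRYG L=OYOG
After move 3 (R'): R=RRWB U=WYOY F=GBWO D=RGYW B=GBRB
After move 4 (F'): F=BOGW U=WYRW R=GRRB D=YGYW L=OYOO
Query 1: F[0] = B
Query 2: R[0] = G
Query 3: R[2] = R
Query 4: R[3] = B

Answer: B G R B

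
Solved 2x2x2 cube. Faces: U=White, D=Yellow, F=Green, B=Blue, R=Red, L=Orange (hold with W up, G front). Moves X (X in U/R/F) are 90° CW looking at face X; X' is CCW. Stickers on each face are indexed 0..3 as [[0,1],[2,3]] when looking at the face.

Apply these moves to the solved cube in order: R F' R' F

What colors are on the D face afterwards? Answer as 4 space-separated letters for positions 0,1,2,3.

After move 1 (R): R=RRRR U=WGWG F=GYGY D=YBYB B=WBWB
After move 2 (F'): F=YYGG U=WGRR R=BRYR D=OOYB L=OGOW
After move 3 (R'): R=RRBY U=WWRW F=YGGR D=OYYG B=BBOB
After move 4 (F): F=GYRG U=WWWG R=RRWY D=BRYG L=OOOY
Query: D face = BRYG

Answer: B R Y G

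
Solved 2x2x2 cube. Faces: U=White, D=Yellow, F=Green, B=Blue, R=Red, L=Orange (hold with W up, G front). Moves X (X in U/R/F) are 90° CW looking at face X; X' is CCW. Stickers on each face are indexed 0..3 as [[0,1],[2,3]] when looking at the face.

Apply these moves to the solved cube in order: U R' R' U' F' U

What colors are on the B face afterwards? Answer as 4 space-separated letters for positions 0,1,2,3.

After move 1 (U): U=WWWW F=RRGG R=BBRR B=OOBB L=GGOO
After move 2 (R'): R=BRBR U=WBWO F=RWGW D=YRYG B=YOYB
After move 3 (R'): R=RRBB U=WYWY F=RBGO D=YWYW B=GORB
After move 4 (U'): U=YYWW F=GGGO R=RBBB B=RRRB L=GOOO
After move 5 (F'): F=GOGG U=YYRB R=WBYB D=OOYW L=GWOW
After move 6 (U): U=RYBY F=WBGG R=RRYB B=GWRB L=GOOW
Query: B face = GWRB

Answer: G W R B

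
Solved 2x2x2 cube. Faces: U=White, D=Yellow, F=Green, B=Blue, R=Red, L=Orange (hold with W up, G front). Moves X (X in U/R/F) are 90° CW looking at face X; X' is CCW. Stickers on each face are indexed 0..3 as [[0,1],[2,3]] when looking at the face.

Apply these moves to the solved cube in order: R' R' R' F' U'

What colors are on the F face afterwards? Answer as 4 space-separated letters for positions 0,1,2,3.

Answer: O G G G

Derivation:
After move 1 (R'): R=RRRR U=WBWB F=GWGW D=YGYG B=YBYB
After move 2 (R'): R=RRRR U=WYWY F=GBGB D=YWYW B=GBGB
After move 3 (R'): R=RRRR U=WGWG F=GYGY D=YBYB B=WBWB
After move 4 (F'): F=YYGG U=WGRR R=BRYR D=OOYB L=OGOW
After move 5 (U'): U=GRWR F=OGGG R=YYYR B=BRWB L=WBOW
Query: F face = OGGG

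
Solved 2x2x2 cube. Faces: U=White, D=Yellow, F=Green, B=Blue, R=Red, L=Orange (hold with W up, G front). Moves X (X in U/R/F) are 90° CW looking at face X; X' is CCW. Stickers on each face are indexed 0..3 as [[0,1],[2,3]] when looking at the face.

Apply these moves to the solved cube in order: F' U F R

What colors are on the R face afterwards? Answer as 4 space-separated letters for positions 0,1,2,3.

Answer: W R R B

Derivation:
After move 1 (F'): F=GGGG U=WWRR R=YRYR D=OOYY L=OWOW
After move 2 (U): U=RWRW F=YRGG R=BBYR B=OWBB L=GGOW
After move 3 (F): F=GYGR U=RWWG R=RBWR D=YBYY L=GOOO
After move 4 (R): R=WRRB U=RYWR F=GBGY D=YBYO B=GWWB
Query: R face = WRRB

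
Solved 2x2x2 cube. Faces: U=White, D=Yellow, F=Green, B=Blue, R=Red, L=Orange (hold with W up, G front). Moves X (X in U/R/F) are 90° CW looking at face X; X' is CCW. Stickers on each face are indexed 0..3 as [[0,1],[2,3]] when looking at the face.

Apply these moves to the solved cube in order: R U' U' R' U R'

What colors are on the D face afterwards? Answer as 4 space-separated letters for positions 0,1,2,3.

After move 1 (R): R=RRRR U=WGWG F=GYGY D=YBYB B=WBWB
After move 2 (U'): U=GGWW F=OOGY R=GYRR B=RRWB L=WBOO
After move 3 (U'): U=GWGW F=WBGY R=OORR B=GYWB L=RROO
After move 4 (R'): R=OROR U=GWGG F=WWGW D=YBYY B=BYBB
After move 5 (U): U=GGGW F=ORGW R=BYOR B=RRBB L=WWOO
After move 6 (R'): R=YRBO U=GBGR F=OGGW D=YRYW B=YRBB
Query: D face = YRYW

Answer: Y R Y W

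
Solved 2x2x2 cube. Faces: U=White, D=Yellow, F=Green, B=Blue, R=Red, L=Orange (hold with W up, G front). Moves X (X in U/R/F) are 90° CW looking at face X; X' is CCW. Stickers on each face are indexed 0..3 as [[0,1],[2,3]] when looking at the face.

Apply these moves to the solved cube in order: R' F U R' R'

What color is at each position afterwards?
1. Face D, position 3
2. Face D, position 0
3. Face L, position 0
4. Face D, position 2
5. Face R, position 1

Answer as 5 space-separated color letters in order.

After move 1 (R'): R=RRRR U=WBWB F=GWGW D=YGYG B=YBYB
After move 2 (F): F=GGWW U=WBOO R=WRBR D=RRYG L=OYOG
After move 3 (U): U=OWOB F=WRWW R=YBBR B=OYYB L=GGOG
After move 4 (R'): R=BRYB U=OYOO F=WWWB D=RRYW B=GYRB
After move 5 (R'): R=RBBY U=OROG F=WYWO D=RWYB B=WYRB
Query 1: D[3] = B
Query 2: D[0] = R
Query 3: L[0] = G
Query 4: D[2] = Y
Query 5: R[1] = B

Answer: B R G Y B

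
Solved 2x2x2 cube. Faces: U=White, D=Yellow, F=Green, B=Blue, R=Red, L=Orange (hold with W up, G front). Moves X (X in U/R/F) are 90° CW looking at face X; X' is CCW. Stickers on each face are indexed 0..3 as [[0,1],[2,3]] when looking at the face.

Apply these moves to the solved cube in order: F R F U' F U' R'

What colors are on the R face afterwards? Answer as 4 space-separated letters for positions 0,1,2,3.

After move 1 (F): F=GGGG U=WWOO R=WRWR D=RRYY L=OYOY
After move 2 (R): R=WWRR U=WGOG F=GRGY D=RBYB B=OBWB
After move 3 (F): F=GGYR U=WGYY R=OWGR D=RWYB L=OROB
After move 4 (U'): U=GYWY F=ORYR R=GGGR B=OWWB L=OBOB
After move 5 (F): F=YORR U=GYBB R=WGYR D=GGYB L=OROW
After move 6 (U'): U=YBGB F=ORRR R=YOYR B=WGWB L=OWOW
After move 7 (R'): R=ORYY U=YWGW F=OBRB D=GRYR B=BGGB
Query: R face = ORYY

Answer: O R Y Y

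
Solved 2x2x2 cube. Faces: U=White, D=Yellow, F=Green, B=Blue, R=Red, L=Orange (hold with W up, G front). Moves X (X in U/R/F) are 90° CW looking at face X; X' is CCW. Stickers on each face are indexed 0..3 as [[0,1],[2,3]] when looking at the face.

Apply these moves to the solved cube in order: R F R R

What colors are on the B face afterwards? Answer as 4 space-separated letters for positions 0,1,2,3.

Answer: Y B G B

Derivation:
After move 1 (R): R=RRRR U=WGWG F=GYGY D=YBYB B=WBWB
After move 2 (F): F=GGYY U=WGOO R=WRGR D=RRYB L=OYOB
After move 3 (R): R=GWRR U=WGOY F=GRYB D=RWYW B=OBGB
After move 4 (R): R=RGRW U=WROB F=GWYW D=RGYO B=YBGB
Query: B face = YBGB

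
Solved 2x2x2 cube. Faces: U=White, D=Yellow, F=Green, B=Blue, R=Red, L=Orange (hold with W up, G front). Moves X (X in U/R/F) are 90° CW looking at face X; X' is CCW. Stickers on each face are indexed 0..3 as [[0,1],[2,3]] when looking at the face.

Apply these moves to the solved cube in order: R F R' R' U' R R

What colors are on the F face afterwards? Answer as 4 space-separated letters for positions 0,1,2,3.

Answer: O G Y R

Derivation:
After move 1 (R): R=RRRR U=WGWG F=GYGY D=YBYB B=WBWB
After move 2 (F): F=GGYY U=WGOO R=WRGR D=RRYB L=OYOB
After move 3 (R'): R=RRWG U=WWOW F=GGYO D=RGYY B=BBRB
After move 4 (R'): R=RGRW U=WROB F=GWYW D=RGYO B=YBGB
After move 5 (U'): U=RBWO F=OYYW R=GWRW B=RGGB L=YBOB
After move 6 (R): R=RGWW U=RYWW F=OGYO D=RGYR B=OGBB
After move 7 (R): R=WRWG U=RGWO F=OGYR D=RBYO B=WGYB
Query: F face = OGYR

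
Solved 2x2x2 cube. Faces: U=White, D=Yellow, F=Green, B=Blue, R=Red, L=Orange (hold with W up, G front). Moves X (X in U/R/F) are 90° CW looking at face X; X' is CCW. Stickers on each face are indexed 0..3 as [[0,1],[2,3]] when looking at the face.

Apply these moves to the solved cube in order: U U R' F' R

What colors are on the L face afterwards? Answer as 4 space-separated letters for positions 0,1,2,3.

Answer: R G O W

Derivation:
After move 1 (U): U=WWWW F=RRGG R=BBRR B=OOBB L=GGOO
After move 2 (U): U=WWWW F=BBGG R=OORR B=GGBB L=RROO
After move 3 (R'): R=OROR U=WBWG F=BWGW D=YBYG B=YGYB
After move 4 (F'): F=WWBG U=WBOO R=BRYR D=ROYG L=RGOW
After move 5 (R): R=YBRR U=WWOG F=WOBG D=RYYY B=OGBB
Query: L face = RGOW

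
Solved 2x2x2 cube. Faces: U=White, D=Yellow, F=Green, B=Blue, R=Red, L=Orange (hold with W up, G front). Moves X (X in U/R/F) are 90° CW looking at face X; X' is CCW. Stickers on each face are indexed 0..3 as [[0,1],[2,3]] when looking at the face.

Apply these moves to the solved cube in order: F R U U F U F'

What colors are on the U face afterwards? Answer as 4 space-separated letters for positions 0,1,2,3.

After move 1 (F): F=GGGG U=WWOO R=WRWR D=RRYY L=OYOY
After move 2 (R): R=WWRR U=WGOG F=GRGY D=RBYB B=OBWB
After move 3 (U): U=OWGG F=WWGY R=OBRR B=OYWB L=GROY
After move 4 (U): U=GOGW F=OBGY R=OYRR B=GRWB L=WWOY
After move 5 (F): F=GOYB U=GOYW R=GYWR D=ROYB L=WROB
After move 6 (U): U=YGWO F=GYYB R=GRWR B=WRWB L=GOOB
After move 7 (F'): F=YBGY U=YGGW R=ORRR D=OBYB L=GOOW
Query: U face = YGGW

Answer: Y G G W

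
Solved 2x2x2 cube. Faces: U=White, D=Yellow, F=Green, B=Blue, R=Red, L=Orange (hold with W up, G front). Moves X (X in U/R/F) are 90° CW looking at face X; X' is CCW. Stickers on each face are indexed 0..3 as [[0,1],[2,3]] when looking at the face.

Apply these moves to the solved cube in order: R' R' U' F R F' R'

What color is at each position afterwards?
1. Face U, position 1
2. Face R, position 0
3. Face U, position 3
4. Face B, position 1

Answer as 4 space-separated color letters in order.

Answer: Y W B R

Derivation:
After move 1 (R'): R=RRRR U=WBWB F=GWGW D=YGYG B=YBYB
After move 2 (R'): R=RRRR U=WYWY F=GBGB D=YWYW B=GBGB
After move 3 (U'): U=YYWW F=OOGB R=GBRR B=RRGB L=GBOO
After move 4 (F): F=GOBO U=YYOB R=WBWR D=RGYW L=GYOW
After move 5 (R): R=WWRB U=YOOO F=GGBW D=RGYR B=BRYB
After move 6 (F'): F=GWGB U=YOWR R=GWRB D=YWYR L=GOOO
After move 7 (R'): R=WBGR U=YYWB F=GOGR D=YWYB B=RRWB
Query 1: U[1] = Y
Query 2: R[0] = W
Query 3: U[3] = B
Query 4: B[1] = R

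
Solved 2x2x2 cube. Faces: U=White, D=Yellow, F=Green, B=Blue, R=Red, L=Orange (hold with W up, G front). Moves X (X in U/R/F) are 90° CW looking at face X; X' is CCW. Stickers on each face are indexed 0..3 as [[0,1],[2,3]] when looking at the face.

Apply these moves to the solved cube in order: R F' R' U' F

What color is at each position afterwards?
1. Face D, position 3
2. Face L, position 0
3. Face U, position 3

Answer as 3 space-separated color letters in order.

After move 1 (R): R=RRRR U=WGWG F=GYGY D=YBYB B=WBWB
After move 2 (F'): F=YYGG U=WGRR R=BRYR D=OOYB L=OGOW
After move 3 (R'): R=RRBY U=WWRW F=YGGR D=OYYG B=BBOB
After move 4 (U'): U=WWWR F=OGGR R=YGBY B=RROB L=BBOW
After move 5 (F): F=GORG U=WWWB R=WGRY D=BYYG L=BOOY
Query 1: D[3] = G
Query 2: L[0] = B
Query 3: U[3] = B

Answer: G B B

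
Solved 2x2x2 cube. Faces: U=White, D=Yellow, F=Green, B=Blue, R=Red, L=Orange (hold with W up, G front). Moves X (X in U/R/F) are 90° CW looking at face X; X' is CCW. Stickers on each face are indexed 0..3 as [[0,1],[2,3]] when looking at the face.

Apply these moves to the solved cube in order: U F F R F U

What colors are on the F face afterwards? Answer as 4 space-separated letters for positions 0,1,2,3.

Answer: Y O Y W

Derivation:
After move 1 (U): U=WWWW F=RRGG R=BBRR B=OOBB L=GGOO
After move 2 (F): F=GRGR U=WWOG R=WBWR D=RBYY L=GYOY
After move 3 (F): F=GGRR U=WWYY R=OBGR D=WWYY L=GROB
After move 4 (R): R=GORB U=WGYR F=GWRY D=WBYO B=YOWB
After move 5 (F): F=RGYW U=WGBR R=YORB D=RGYO L=GWOB
After move 6 (U): U=BWRG F=YOYW R=YORB B=GWWB L=RGOB
Query: F face = YOYW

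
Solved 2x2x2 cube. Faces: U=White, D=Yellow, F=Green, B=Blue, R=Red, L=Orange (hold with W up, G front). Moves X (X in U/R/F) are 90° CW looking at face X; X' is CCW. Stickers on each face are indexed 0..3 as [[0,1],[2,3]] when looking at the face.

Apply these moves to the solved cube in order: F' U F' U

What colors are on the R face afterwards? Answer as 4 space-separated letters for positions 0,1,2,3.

After move 1 (F'): F=GGGG U=WWRR R=YRYR D=OOYY L=OWOW
After move 2 (U): U=RWRW F=YRGG R=BBYR B=OWBB L=GGOW
After move 3 (F'): F=RGYG U=RWBY R=OBOR D=GWYY L=GWOR
After move 4 (U): U=BRYW F=OBYG R=OWOR B=GWBB L=RGOR
Query: R face = OWOR

Answer: O W O R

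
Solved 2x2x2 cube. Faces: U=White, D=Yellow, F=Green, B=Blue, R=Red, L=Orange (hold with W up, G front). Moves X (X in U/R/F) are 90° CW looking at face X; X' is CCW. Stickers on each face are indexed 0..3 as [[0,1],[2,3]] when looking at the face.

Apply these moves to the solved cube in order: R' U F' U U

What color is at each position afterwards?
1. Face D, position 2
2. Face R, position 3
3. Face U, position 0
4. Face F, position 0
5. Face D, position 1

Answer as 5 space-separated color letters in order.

Answer: Y R R O O

Derivation:
After move 1 (R'): R=RRRR U=WBWB F=GWGW D=YGYG B=YBYB
After move 2 (U): U=WWBB F=RRGW R=YBRR B=OOYB L=GWOO
After move 3 (F'): F=RWRG U=WWYR R=GBYR D=WOYG L=GBOB
After move 4 (U): U=YWRW F=GBRG R=OOYR B=GBYB L=RWOB
After move 5 (U): U=RYWW F=OORG R=GBYR B=RWYB L=GBOB
Query 1: D[2] = Y
Query 2: R[3] = R
Query 3: U[0] = R
Query 4: F[0] = O
Query 5: D[1] = O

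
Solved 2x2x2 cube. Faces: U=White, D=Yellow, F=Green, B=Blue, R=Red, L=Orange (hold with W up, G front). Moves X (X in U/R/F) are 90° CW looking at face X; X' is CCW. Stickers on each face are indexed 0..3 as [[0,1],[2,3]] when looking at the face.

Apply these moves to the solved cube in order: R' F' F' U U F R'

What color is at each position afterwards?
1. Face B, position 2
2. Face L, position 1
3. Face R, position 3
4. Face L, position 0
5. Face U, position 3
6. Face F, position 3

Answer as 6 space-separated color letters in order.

After move 1 (R'): R=RRRR U=WBWB F=GWGW D=YGYG B=YBYB
After move 2 (F'): F=WWGG U=WBRR R=GRYR D=OOYG L=OBOW
After move 3 (F'): F=WGWG U=WBGY R=OROR D=BWYG L=OROR
After move 4 (U): U=GWYB F=ORWG R=YBOR B=ORYB L=WGOR
After move 5 (U): U=YGBW F=YBWG R=OROR B=WGYB L=OROR
After move 6 (F): F=WYGB U=YGRR R=BRWR D=OOYG L=OBOW
After move 7 (R'): R=RRBW U=YYRW F=WGGR D=OYYB B=GGOB
Query 1: B[2] = O
Query 2: L[1] = B
Query 3: R[3] = W
Query 4: L[0] = O
Query 5: U[3] = W
Query 6: F[3] = R

Answer: O B W O W R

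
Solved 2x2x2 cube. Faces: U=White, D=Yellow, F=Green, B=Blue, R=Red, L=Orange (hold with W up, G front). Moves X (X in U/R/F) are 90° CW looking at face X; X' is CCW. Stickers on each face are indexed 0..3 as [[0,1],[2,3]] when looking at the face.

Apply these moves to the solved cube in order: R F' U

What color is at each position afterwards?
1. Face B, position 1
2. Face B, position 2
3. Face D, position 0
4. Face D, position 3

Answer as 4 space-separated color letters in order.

After move 1 (R): R=RRRR U=WGWG F=GYGY D=YBYB B=WBWB
After move 2 (F'): F=YYGG U=WGRR R=BRYR D=OOYB L=OGOW
After move 3 (U): U=RWRG F=BRGG R=WBYR B=OGWB L=YYOW
Query 1: B[1] = G
Query 2: B[2] = W
Query 3: D[0] = O
Query 4: D[3] = B

Answer: G W O B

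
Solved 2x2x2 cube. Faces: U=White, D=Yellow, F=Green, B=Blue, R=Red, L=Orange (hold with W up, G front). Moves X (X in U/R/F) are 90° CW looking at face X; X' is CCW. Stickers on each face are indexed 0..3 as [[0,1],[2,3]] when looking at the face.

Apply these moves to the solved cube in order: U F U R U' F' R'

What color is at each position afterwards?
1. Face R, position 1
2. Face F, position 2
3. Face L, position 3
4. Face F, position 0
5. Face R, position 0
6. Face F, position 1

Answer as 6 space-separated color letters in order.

After move 1 (U): U=WWWW F=RRGG R=BBRR B=OOBB L=GGOO
After move 2 (F): F=GRGR U=WWOG R=WBWR D=RBYY L=GYOY
After move 3 (U): U=OWGW F=WBGR R=OOWR B=GYBB L=GROY
After move 4 (R): R=WORO U=OBGR F=WBGY D=RBYG B=WYWB
After move 5 (U'): U=BROG F=GRGY R=WBRO B=WOWB L=WYOY
After move 6 (F'): F=RYGG U=BRWR R=BBRO D=YYYG L=WGOO
After move 7 (R'): R=BOBR U=BWWW F=RRGR D=YYYG B=GOYB
Query 1: R[1] = O
Query 2: F[2] = G
Query 3: L[3] = O
Query 4: F[0] = R
Query 5: R[0] = B
Query 6: F[1] = R

Answer: O G O R B R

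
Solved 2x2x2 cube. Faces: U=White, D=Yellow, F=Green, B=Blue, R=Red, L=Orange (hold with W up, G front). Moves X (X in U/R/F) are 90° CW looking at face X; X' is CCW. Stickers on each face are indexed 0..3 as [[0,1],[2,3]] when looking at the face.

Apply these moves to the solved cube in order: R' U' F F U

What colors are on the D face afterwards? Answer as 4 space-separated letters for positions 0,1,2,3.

After move 1 (R'): R=RRRR U=WBWB F=GWGW D=YGYG B=YBYB
After move 2 (U'): U=BBWW F=OOGW R=GWRR B=RRYB L=YBOO
After move 3 (F): F=GOWO U=BBOB R=WWWR D=RGYG L=YYOG
After move 4 (F): F=WGOO U=BBGY R=OWBR D=WWYG L=YROG
After move 5 (U): U=GBYB F=OWOO R=RRBR B=YRYB L=WGOG
Query: D face = WWYG

Answer: W W Y G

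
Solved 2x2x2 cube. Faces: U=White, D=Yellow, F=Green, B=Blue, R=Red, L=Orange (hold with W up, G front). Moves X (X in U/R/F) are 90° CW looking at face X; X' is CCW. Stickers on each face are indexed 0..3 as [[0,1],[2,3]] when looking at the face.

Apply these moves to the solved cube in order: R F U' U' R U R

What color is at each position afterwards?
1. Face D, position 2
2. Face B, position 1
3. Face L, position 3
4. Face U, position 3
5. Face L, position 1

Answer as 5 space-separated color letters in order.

After move 1 (R): R=RRRR U=WGWG F=GYGY D=YBYB B=WBWB
After move 2 (F): F=GGYY U=WGOO R=WRGR D=RRYB L=OYOB
After move 3 (U'): U=GOWO F=OYYY R=GGGR B=WRWB L=WBOB
After move 4 (U'): U=OOGW F=WBYY R=OYGR B=GGWB L=WROB
After move 5 (R): R=GORY U=OBGY F=WRYB D=RWYG B=WGOB
After move 6 (U): U=GOYB F=GOYB R=WGRY B=WROB L=WROB
After move 7 (R): R=RWYG U=GOYB F=GWYG D=ROYW B=BROB
Query 1: D[2] = Y
Query 2: B[1] = R
Query 3: L[3] = B
Query 4: U[3] = B
Query 5: L[1] = R

Answer: Y R B B R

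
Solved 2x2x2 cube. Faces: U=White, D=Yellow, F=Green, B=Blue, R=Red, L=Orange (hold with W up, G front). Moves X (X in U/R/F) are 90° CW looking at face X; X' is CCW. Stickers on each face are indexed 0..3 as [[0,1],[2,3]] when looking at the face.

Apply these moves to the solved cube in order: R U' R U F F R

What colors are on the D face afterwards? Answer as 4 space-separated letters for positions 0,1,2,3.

Answer: O G Y W

Derivation:
After move 1 (R): R=RRRR U=WGWG F=GYGY D=YBYB B=WBWB
After move 2 (U'): U=GGWW F=OOGY R=GYRR B=RRWB L=WBOO
After move 3 (R): R=RGRY U=GOWY F=OBGB D=YWYR B=WRGB
After move 4 (U): U=WGYO F=RGGB R=WRRY B=WBGB L=OBOO
After move 5 (F): F=GRBG U=WGOB R=YROY D=RWYR L=OYOW
After move 6 (F): F=BGGR U=WGWY R=ORBY D=OYYR L=OROW
After move 7 (R): R=BOYR U=WGWR F=BYGR D=OGYW B=YBGB
Query: D face = OGYW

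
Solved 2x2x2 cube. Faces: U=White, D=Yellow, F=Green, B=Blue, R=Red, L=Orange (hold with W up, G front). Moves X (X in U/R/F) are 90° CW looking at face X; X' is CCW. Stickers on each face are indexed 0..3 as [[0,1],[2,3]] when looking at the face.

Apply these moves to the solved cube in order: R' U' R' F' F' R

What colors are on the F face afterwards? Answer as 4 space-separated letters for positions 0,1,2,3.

After move 1 (R'): R=RRRR U=WBWB F=GWGW D=YGYG B=YBYB
After move 2 (U'): U=BBWW F=OOGW R=GWRR B=RRYB L=YBOO
After move 3 (R'): R=WRGR U=BYWR F=OBGW D=YOYW B=GRGB
After move 4 (F'): F=BWOG U=BYWG R=ORYR D=BOYW L=YROW
After move 5 (F'): F=WGBO U=BYOY R=ORBR D=RWYW L=YGOW
After move 6 (R): R=BORR U=BGOO F=WWBW D=RGYG B=YRYB
Query: F face = WWBW

Answer: W W B W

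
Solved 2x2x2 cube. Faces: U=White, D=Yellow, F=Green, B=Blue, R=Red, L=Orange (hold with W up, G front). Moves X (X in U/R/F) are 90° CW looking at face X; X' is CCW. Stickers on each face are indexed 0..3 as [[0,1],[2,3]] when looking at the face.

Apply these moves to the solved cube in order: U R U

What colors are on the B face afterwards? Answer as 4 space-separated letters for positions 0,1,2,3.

After move 1 (U): U=WWWW F=RRGG R=BBRR B=OOBB L=GGOO
After move 2 (R): R=RBRB U=WRWG F=RYGY D=YBYO B=WOWB
After move 3 (U): U=WWGR F=RBGY R=WORB B=GGWB L=RYOO
Query: B face = GGWB

Answer: G G W B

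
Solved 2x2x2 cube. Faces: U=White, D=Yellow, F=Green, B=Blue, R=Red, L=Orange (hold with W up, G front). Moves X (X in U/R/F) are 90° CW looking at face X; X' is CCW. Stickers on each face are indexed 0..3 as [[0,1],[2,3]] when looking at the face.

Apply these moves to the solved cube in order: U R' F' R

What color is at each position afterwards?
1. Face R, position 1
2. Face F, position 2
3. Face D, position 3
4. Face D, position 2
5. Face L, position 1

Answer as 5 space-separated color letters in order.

After move 1 (U): U=WWWW F=RRGG R=BBRR B=OOBB L=GGOO
After move 2 (R'): R=BRBR U=WBWO F=RWGW D=YRYG B=YOYB
After move 3 (F'): F=WWRG U=WBBB R=RRYR D=GOYG L=GOOW
After move 4 (R): R=YRRR U=WWBG F=WORG D=GYYY B=BOBB
Query 1: R[1] = R
Query 2: F[2] = R
Query 3: D[3] = Y
Query 4: D[2] = Y
Query 5: L[1] = O

Answer: R R Y Y O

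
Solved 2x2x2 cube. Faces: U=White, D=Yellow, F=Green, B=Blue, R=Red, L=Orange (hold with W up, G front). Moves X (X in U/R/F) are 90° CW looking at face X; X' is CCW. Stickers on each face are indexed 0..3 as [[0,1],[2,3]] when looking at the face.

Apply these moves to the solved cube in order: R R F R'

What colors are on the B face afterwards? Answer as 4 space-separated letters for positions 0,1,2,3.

Answer: W B R B

Derivation:
After move 1 (R): R=RRRR U=WGWG F=GYGY D=YBYB B=WBWB
After move 2 (R): R=RRRR U=WYWY F=GBGB D=YWYW B=GBGB
After move 3 (F): F=GGBB U=WYOO R=WRYR D=RRYW L=OYOW
After move 4 (R'): R=RRWY U=WGOG F=GYBO D=RGYB B=WBRB
Query: B face = WBRB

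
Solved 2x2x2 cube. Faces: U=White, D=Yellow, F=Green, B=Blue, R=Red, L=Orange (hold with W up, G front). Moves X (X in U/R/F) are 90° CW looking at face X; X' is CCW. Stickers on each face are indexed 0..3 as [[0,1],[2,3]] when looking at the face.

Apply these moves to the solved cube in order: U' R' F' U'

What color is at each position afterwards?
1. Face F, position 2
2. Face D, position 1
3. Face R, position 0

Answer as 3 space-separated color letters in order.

Answer: O O W

Derivation:
After move 1 (U'): U=WWWW F=OOGG R=GGRR B=RRBB L=BBOO
After move 2 (R'): R=GRGR U=WBWR F=OWGW D=YOYG B=YRYB
After move 3 (F'): F=WWOG U=WBGG R=ORYR D=BOYG L=BROW
After move 4 (U'): U=BGWG F=BROG R=WWYR B=ORYB L=YROW
Query 1: F[2] = O
Query 2: D[1] = O
Query 3: R[0] = W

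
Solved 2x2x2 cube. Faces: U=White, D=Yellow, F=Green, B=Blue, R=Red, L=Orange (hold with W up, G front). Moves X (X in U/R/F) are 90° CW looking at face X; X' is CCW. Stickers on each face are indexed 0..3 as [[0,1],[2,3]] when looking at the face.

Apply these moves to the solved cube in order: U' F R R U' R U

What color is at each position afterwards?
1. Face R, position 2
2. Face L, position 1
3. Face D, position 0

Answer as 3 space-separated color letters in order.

After move 1 (U'): U=WWWW F=OOGG R=GGRR B=RRBB L=BBOO
After move 2 (F): F=GOGO U=WWOB R=WGWR D=RGYY L=BYOY
After move 3 (R): R=WWRG U=WOOO F=GGGY D=RBYR B=BRWB
After move 4 (R): R=RWGW U=WGOY F=GBGR D=RWYB B=OROB
After move 5 (U'): U=GYWO F=BYGR R=GBGW B=RWOB L=OROY
After move 6 (R): R=GGWB U=GYWR F=BWGB D=ROYR B=OWYB
After move 7 (U): U=WGRY F=GGGB R=OWWB B=ORYB L=BWOY
Query 1: R[2] = W
Query 2: L[1] = W
Query 3: D[0] = R

Answer: W W R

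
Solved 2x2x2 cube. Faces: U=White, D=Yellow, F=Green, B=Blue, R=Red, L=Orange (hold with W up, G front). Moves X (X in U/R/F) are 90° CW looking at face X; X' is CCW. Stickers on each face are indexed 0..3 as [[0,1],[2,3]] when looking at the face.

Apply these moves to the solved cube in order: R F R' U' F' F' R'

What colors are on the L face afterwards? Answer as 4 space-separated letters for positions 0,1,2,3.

Answer: B W O G

Derivation:
After move 1 (R): R=RRRR U=WGWG F=GYGY D=YBYB B=WBWB
After move 2 (F): F=GGYY U=WGOO R=WRGR D=RRYB L=OYOB
After move 3 (R'): R=RRWG U=WWOW F=GGYO D=RGYY B=BBRB
After move 4 (U'): U=WWWO F=OYYO R=GGWG B=RRRB L=BBOB
After move 5 (F'): F=YOOY U=WWGW R=GGRG D=BBYY L=BOOW
After move 6 (F'): F=OYYO U=WWGR R=BGBG D=OWYY L=BWOG
After move 7 (R'): R=GGBB U=WRGR F=OWYR D=OYYO B=YRWB
Query: L face = BWOG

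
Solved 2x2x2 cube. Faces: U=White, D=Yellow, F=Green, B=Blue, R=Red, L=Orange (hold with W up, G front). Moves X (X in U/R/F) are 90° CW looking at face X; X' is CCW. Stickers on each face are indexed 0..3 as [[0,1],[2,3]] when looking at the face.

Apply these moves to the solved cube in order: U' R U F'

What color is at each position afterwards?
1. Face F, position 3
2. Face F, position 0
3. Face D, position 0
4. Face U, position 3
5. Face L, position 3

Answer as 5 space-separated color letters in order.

Answer: G G Y R G

Derivation:
After move 1 (U'): U=WWWW F=OOGG R=GGRR B=RRBB L=BBOO
After move 2 (R): R=RGRG U=WOWG F=OYGY D=YBYR B=WRWB
After move 3 (U): U=WWGO F=RGGY R=WRRG B=BBWB L=OYOO
After move 4 (F'): F=GYRG U=WWWR R=BRYG D=YOYR L=OOOG
Query 1: F[3] = G
Query 2: F[0] = G
Query 3: D[0] = Y
Query 4: U[3] = R
Query 5: L[3] = G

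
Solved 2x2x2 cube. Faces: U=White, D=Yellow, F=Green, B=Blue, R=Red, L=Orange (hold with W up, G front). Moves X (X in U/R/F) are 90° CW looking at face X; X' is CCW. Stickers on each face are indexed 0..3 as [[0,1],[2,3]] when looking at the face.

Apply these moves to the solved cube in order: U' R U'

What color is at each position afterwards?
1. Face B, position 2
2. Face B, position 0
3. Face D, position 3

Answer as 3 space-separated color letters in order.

Answer: W R R

Derivation:
After move 1 (U'): U=WWWW F=OOGG R=GGRR B=RRBB L=BBOO
After move 2 (R): R=RGRG U=WOWG F=OYGY D=YBYR B=WRWB
After move 3 (U'): U=OGWW F=BBGY R=OYRG B=RGWB L=WROO
Query 1: B[2] = W
Query 2: B[0] = R
Query 3: D[3] = R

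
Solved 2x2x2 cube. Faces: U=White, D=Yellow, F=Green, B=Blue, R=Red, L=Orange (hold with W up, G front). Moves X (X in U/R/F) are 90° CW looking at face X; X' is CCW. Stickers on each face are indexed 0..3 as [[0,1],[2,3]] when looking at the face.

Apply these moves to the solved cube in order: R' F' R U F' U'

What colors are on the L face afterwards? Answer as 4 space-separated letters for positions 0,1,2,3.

After move 1 (R'): R=RRRR U=WBWB F=GWGW D=YGYG B=YBYB
After move 2 (F'): F=WWGG U=WBRR R=GRYR D=OOYG L=OBOW
After move 3 (R): R=YGRR U=WWRG F=WOGG D=OYYY B=RBBB
After move 4 (U): U=RWGW F=YGGG R=RBRR B=OBBB L=WOOW
After move 5 (F'): F=GGYG U=RWRR R=YBOR D=OWYY L=WWOG
After move 6 (U'): U=WRRR F=WWYG R=GGOR B=YBBB L=OBOG
Query: L face = OBOG

Answer: O B O G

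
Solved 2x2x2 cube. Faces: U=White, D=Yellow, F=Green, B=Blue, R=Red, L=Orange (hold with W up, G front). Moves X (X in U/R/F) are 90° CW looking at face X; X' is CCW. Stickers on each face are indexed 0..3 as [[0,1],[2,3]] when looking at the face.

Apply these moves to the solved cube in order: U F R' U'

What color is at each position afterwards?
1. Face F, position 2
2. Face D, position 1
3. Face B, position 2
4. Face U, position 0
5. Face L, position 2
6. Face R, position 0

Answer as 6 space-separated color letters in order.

After move 1 (U): U=WWWW F=RRGG R=BBRR B=OOBB L=GGOO
After move 2 (F): F=GRGR U=WWOG R=WBWR D=RBYY L=GYOY
After move 3 (R'): R=BRWW U=WBOO F=GWGG D=RRYR B=YOBB
After move 4 (U'): U=BOWO F=GYGG R=GWWW B=BRBB L=YOOY
Query 1: F[2] = G
Query 2: D[1] = R
Query 3: B[2] = B
Query 4: U[0] = B
Query 5: L[2] = O
Query 6: R[0] = G

Answer: G R B B O G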